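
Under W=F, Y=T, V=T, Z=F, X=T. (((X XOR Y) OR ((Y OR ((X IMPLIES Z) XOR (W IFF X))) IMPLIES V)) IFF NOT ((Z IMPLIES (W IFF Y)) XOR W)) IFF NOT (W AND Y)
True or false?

Substituting W=F, Y=T, V=T, Z=F, X=T:
X XOR Y = T XOR T = F
X IMPLIES Z = T IMPLIES F = F
W IFF X = F IFF T = F
(X IMPLIES Z) XOR (W IFF X) = F XOR F = F
Y OR ((X IMPLIES Z) XOR (W IFF X)) = T OR F = T
(Y OR ((X IMPLIES Z) XOR (W IFF X))) IMPLIES V = T IMPLIES T = T
(X XOR Y) OR ((Y OR ((X IMPLIES Z) XOR (W IFF X))) IMPLIES V) = F OR T = T
W IFF Y = F IFF T = F
Z IMPLIES (W IFF Y) = F IMPLIES F = T
(Z IMPLIES (W IFF Y)) XOR W = T XOR F = T
NOT ((Z IMPLIES (W IFF Y)) XOR W) = NOT T = F
((X XOR Y) OR ((Y OR ((X IMPLIES Z) XOR (W IFF X))) IMPLIES V)) IFF NOT ((Z IMPLIES (W IFF Y)) XOR W) = T IFF F = F
W AND Y = F AND T = F
NOT (W AND Y) = NOT F = T
(((X XOR Y) OR ((Y OR ((X IMPLIES Z) XOR (W IFF X))) IMPLIES V)) IFF NOT ((Z IMPLIES (W IFF Y)) XOR W)) IFF NOT (W AND Y) = F IFF T = F

F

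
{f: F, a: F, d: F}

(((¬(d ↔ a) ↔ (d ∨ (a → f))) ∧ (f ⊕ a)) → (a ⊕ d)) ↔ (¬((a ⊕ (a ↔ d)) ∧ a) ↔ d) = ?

d ↔ a = F ↔ F = T
¬(d ↔ a) = ¬T = F
a → f = F → F = T
d ∨ (a → f) = F ∨ T = T
¬(d ↔ a) ↔ (d ∨ (a → f)) = F ↔ T = F
f ⊕ a = F ⊕ F = F
(¬(d ↔ a) ↔ (d ∨ (a → f))) ∧ (f ⊕ a) = F ∧ F = F
a ⊕ d = F ⊕ F = F
((¬(d ↔ a) ↔ (d ∨ (a → f))) ∧ (f ⊕ a)) → (a ⊕ d) = F → F = T
a ↔ d = F ↔ F = T
a ⊕ (a ↔ d) = F ⊕ T = T
(a ⊕ (a ↔ d)) ∧ a = T ∧ F = F
¬((a ⊕ (a ↔ d)) ∧ a) = ¬F = T
¬((a ⊕ (a ↔ d)) ∧ a) ↔ d = T ↔ F = F
(((¬(d ↔ a) ↔ (d ∨ (a → f))) ∧ (f ⊕ a)) → (a ⊕ d)) ↔ (¬((a ⊕ (a ↔ d)) ∧ a) ↔ d) = T ↔ F = F

F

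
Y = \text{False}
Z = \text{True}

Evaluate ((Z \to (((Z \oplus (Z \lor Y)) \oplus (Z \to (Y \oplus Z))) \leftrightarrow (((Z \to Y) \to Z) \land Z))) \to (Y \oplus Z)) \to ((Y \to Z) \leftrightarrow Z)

\text{True}

Z \lor Y = \text{True} \lor \text{False} = \text{True}
Z \oplus (Z \lor Y) = \text{True} \oplus \text{True} = \text{False}
Y \oplus Z = \text{False} \oplus \text{True} = \text{True}
Z \to (Y \oplus Z) = \text{True} \to \text{True} = \text{True}
(Z \oplus (Z \lor Y)) \oplus (Z \to (Y \oplus Z)) = \text{False} \oplus \text{True} = \text{True}
Z \to Y = \text{True} \to \text{False} = \text{False}
(Z \to Y) \to Z = \text{False} \to \text{True} = \text{True}
((Z \to Y) \to Z) \land Z = \text{True} \land \text{True} = \text{True}
((Z \oplus (Z \lor Y)) \oplus (Z \to (Y \oplus Z))) \leftrightarrow (((Z \to Y) \to Z) \land Z) = \text{True} \leftrightarrow \text{True} = \text{True}
Z \to (((Z \oplus (Z \lor Y)) \oplus (Z \to (Y \oplus Z))) \leftrightarrow (((Z \to Y) \to Z) \land Z)) = \text{True} \to \text{True} = \text{True}
Y \oplus Z = \text{False} \oplus \text{True} = \text{True}
(Z \to (((Z \oplus (Z \lor Y)) \oplus (Z \to (Y \oplus Z))) \leftrightarrow (((Z \to Y) \to Z) \land Z))) \to (Y \oplus Z) = \text{True} \to \text{True} = \text{True}
Y \to Z = \text{False} \to \text{True} = \text{True}
(Y \to Z) \leftrightarrow Z = \text{True} \leftrightarrow \text{True} = \text{True}
((Z \to (((Z \oplus (Z \lor Y)) \oplus (Z \to (Y \oplus Z))) \leftrightarrow (((Z \to Y) \to Z) \land Z))) \to (Y \oplus Z)) \to ((Y \to Z) \leftrightarrow Z) = \text{True} \to \text{True} = \text{True}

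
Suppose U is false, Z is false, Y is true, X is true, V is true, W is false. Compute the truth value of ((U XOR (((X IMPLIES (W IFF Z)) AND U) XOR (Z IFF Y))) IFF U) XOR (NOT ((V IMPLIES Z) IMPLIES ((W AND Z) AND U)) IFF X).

T

W IFF Z = F IFF F = T
X IMPLIES (W IFF Z) = T IMPLIES T = T
(X IMPLIES (W IFF Z)) AND U = T AND F = F
Z IFF Y = F IFF T = F
((X IMPLIES (W IFF Z)) AND U) XOR (Z IFF Y) = F XOR F = F
U XOR (((X IMPLIES (W IFF Z)) AND U) XOR (Z IFF Y)) = F XOR F = F
(U XOR (((X IMPLIES (W IFF Z)) AND U) XOR (Z IFF Y))) IFF U = F IFF F = T
V IMPLIES Z = T IMPLIES F = F
W AND Z = F AND F = F
(W AND Z) AND U = F AND F = F
(V IMPLIES Z) IMPLIES ((W AND Z) AND U) = F IMPLIES F = T
NOT ((V IMPLIES Z) IMPLIES ((W AND Z) AND U)) = NOT T = F
NOT ((V IMPLIES Z) IMPLIES ((W AND Z) AND U)) IFF X = F IFF T = F
((U XOR (((X IMPLIES (W IFF Z)) AND U) XOR (Z IFF Y))) IFF U) XOR (NOT ((V IMPLIES Z) IMPLIES ((W AND Z) AND U)) IFF X) = T XOR F = T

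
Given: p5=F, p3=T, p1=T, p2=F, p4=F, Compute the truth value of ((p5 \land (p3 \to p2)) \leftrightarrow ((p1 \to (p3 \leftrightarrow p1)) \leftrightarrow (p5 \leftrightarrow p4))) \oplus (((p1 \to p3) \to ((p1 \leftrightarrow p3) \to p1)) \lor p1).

p3 \to p2 = T \to F = F
p5 \land (p3 \to p2) = F \land F = F
p3 \leftrightarrow p1 = T \leftrightarrow T = T
p1 \to (p3 \leftrightarrow p1) = T \to T = T
p5 \leftrightarrow p4 = F \leftrightarrow F = T
(p1 \to (p3 \leftrightarrow p1)) \leftrightarrow (p5 \leftrightarrow p4) = T \leftrightarrow T = T
(p5 \land (p3 \to p2)) \leftrightarrow ((p1 \to (p3 \leftrightarrow p1)) \leftrightarrow (p5 \leftrightarrow p4)) = F \leftrightarrow T = F
p1 \to p3 = T \to T = T
p1 \leftrightarrow p3 = T \leftrightarrow T = T
(p1 \leftrightarrow p3) \to p1 = T \to T = T
(p1 \to p3) \to ((p1 \leftrightarrow p3) \to p1) = T \to T = T
((p1 \to p3) \to ((p1 \leftrightarrow p3) \to p1)) \lor p1 = T \lor T = T
((p5 \land (p3 \to p2)) \leftrightarrow ((p1 \to (p3 \leftrightarrow p1)) \leftrightarrow (p5 \leftrightarrow p4))) \oplus (((p1 \to p3) \to ((p1 \leftrightarrow p3) \to p1)) \lor p1) = F \oplus T = T

T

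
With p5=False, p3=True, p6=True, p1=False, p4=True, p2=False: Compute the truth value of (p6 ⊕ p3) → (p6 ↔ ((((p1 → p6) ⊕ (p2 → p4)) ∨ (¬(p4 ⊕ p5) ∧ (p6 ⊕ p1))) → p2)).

Substituting p5=False, p3=True, p6=True, p1=False, p4=True, p2=False:
p6 ⊕ p3 = True ⊕ True = False
p1 → p6 = False → True = True
p2 → p4 = False → True = True
(p1 → p6) ⊕ (p2 → p4) = True ⊕ True = False
p4 ⊕ p5 = True ⊕ False = True
¬(p4 ⊕ p5) = ¬True = False
p6 ⊕ p1 = True ⊕ False = True
¬(p4 ⊕ p5) ∧ (p6 ⊕ p1) = False ∧ True = False
((p1 → p6) ⊕ (p2 → p4)) ∨ (¬(p4 ⊕ p5) ∧ (p6 ⊕ p1)) = False ∨ False = False
(((p1 → p6) ⊕ (p2 → p4)) ∨ (¬(p4 ⊕ p5) ∧ (p6 ⊕ p1))) → p2 = False → False = True
p6 ↔ ((((p1 → p6) ⊕ (p2 → p4)) ∨ (¬(p4 ⊕ p5) ∧ (p6 ⊕ p1))) → p2) = True ↔ True = True
(p6 ⊕ p3) → (p6 ↔ ((((p1 → p6) ⊕ (p2 → p4)) ∨ (¬(p4 ⊕ p5) ∧ (p6 ⊕ p1))) → p2)) = False → True = True

True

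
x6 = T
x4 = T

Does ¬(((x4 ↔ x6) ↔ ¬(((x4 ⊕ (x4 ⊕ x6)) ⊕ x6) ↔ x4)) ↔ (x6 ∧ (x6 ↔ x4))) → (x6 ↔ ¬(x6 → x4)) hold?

x4 ↔ x6 = T ↔ T = T
x4 ⊕ x6 = T ⊕ T = F
x4 ⊕ (x4 ⊕ x6) = T ⊕ F = T
(x4 ⊕ (x4 ⊕ x6)) ⊕ x6 = T ⊕ T = F
((x4 ⊕ (x4 ⊕ x6)) ⊕ x6) ↔ x4 = F ↔ T = F
¬(((x4 ⊕ (x4 ⊕ x6)) ⊕ x6) ↔ x4) = ¬F = T
(x4 ↔ x6) ↔ ¬(((x4 ⊕ (x4 ⊕ x6)) ⊕ x6) ↔ x4) = T ↔ T = T
x6 ↔ x4 = T ↔ T = T
x6 ∧ (x6 ↔ x4) = T ∧ T = T
((x4 ↔ x6) ↔ ¬(((x4 ⊕ (x4 ⊕ x6)) ⊕ x6) ↔ x4)) ↔ (x6 ∧ (x6 ↔ x4)) = T ↔ T = T
¬(((x4 ↔ x6) ↔ ¬(((x4 ⊕ (x4 ⊕ x6)) ⊕ x6) ↔ x4)) ↔ (x6 ∧ (x6 ↔ x4))) = ¬T = F
x6 → x4 = T → T = T
¬(x6 → x4) = ¬T = F
x6 ↔ ¬(x6 → x4) = T ↔ F = F
¬(((x4 ↔ x6) ↔ ¬(((x4 ⊕ (x4 ⊕ x6)) ⊕ x6) ↔ x4)) ↔ (x6 ∧ (x6 ↔ x4))) → (x6 ↔ ¬(x6 → x4)) = F → F = T

T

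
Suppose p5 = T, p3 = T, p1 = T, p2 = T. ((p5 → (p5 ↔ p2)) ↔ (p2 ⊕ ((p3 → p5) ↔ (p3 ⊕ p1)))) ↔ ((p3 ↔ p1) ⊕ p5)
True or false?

F

p5 ↔ p2 = T ↔ T = T
p5 → (p5 ↔ p2) = T → T = T
p3 → p5 = T → T = T
p3 ⊕ p1 = T ⊕ T = F
(p3 → p5) ↔ (p3 ⊕ p1) = T ↔ F = F
p2 ⊕ ((p3 → p5) ↔ (p3 ⊕ p1)) = T ⊕ F = T
(p5 → (p5 ↔ p2)) ↔ (p2 ⊕ ((p3 → p5) ↔ (p3 ⊕ p1))) = T ↔ T = T
p3 ↔ p1 = T ↔ T = T
(p3 ↔ p1) ⊕ p5 = T ⊕ T = F
((p5 → (p5 ↔ p2)) ↔ (p2 ⊕ ((p3 → p5) ↔ (p3 ⊕ p1)))) ↔ ((p3 ↔ p1) ⊕ p5) = T ↔ F = F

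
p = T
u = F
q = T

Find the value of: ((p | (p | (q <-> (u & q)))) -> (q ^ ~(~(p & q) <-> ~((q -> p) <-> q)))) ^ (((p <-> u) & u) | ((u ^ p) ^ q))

Substituting p=T, u=F, q=T:
u & q = F & T = F
q <-> (u & q) = T <-> F = F
p | (q <-> (u & q)) = T | F = T
p | (p | (q <-> (u & q))) = T | T = T
p & q = T & T = T
~(p & q) = ~T = F
q -> p = T -> T = T
(q -> p) <-> q = T <-> T = T
~((q -> p) <-> q) = ~T = F
~(p & q) <-> ~((q -> p) <-> q) = F <-> F = T
~(~(p & q) <-> ~((q -> p) <-> q)) = ~T = F
q ^ ~(~(p & q) <-> ~((q -> p) <-> q)) = T ^ F = T
(p | (p | (q <-> (u & q)))) -> (q ^ ~(~(p & q) <-> ~((q -> p) <-> q))) = T -> T = T
p <-> u = T <-> F = F
(p <-> u) & u = F & F = F
u ^ p = F ^ T = T
(u ^ p) ^ q = T ^ T = F
((p <-> u) & u) | ((u ^ p) ^ q) = F | F = F
((p | (p | (q <-> (u & q)))) -> (q ^ ~(~(p & q) <-> ~((q -> p) <-> q)))) ^ (((p <-> u) & u) | ((u ^ p) ^ q)) = T ^ F = T

T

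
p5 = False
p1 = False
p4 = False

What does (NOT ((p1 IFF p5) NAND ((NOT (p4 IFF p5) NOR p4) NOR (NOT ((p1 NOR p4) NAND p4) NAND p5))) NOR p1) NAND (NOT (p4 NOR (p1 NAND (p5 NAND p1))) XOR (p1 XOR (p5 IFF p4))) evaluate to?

True

Substituting p5=False, p1=False, p4=False:
p1 IFF p5 = False IFF False = True
p4 IFF p5 = False IFF False = True
NOT (p4 IFF p5) = NOT True = False
NOT (p4 IFF p5) NOR p4 = False NOR False = True
p1 NOR p4 = False NOR False = True
(p1 NOR p4) NAND p4 = True NAND False = True
NOT ((p1 NOR p4) NAND p4) = NOT True = False
NOT ((p1 NOR p4) NAND p4) NAND p5 = False NAND False = True
(NOT (p4 IFF p5) NOR p4) NOR (NOT ((p1 NOR p4) NAND p4) NAND p5) = True NOR True = False
(p1 IFF p5) NAND ((NOT (p4 IFF p5) NOR p4) NOR (NOT ((p1 NOR p4) NAND p4) NAND p5)) = True NAND False = True
NOT ((p1 IFF p5) NAND ((NOT (p4 IFF p5) NOR p4) NOR (NOT ((p1 NOR p4) NAND p4) NAND p5))) = NOT True = False
NOT ((p1 IFF p5) NAND ((NOT (p4 IFF p5) NOR p4) NOR (NOT ((p1 NOR p4) NAND p4) NAND p5))) NOR p1 = False NOR False = True
p5 NAND p1 = False NAND False = True
p1 NAND (p5 NAND p1) = False NAND True = True
p4 NOR (p1 NAND (p5 NAND p1)) = False NOR True = False
NOT (p4 NOR (p1 NAND (p5 NAND p1))) = NOT False = True
p5 IFF p4 = False IFF False = True
p1 XOR (p5 IFF p4) = False XOR True = True
NOT (p4 NOR (p1 NAND (p5 NAND p1))) XOR (p1 XOR (p5 IFF p4)) = True XOR True = False
(NOT ((p1 IFF p5) NAND ((NOT (p4 IFF p5) NOR p4) NOR (NOT ((p1 NOR p4) NAND p4) NAND p5))) NOR p1) NAND (NOT (p4 NOR (p1 NAND (p5 NAND p1))) XOR (p1 XOR (p5 IFF p4))) = True NAND False = True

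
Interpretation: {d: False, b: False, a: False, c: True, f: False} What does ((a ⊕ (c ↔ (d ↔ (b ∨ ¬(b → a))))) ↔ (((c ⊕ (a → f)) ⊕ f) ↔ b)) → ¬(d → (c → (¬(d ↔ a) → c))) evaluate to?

False

b → a = False → False = True
¬(b → a) = ¬True = False
b ∨ ¬(b → a) = False ∨ False = False
d ↔ (b ∨ ¬(b → a)) = False ↔ False = True
c ↔ (d ↔ (b ∨ ¬(b → a))) = True ↔ True = True
a ⊕ (c ↔ (d ↔ (b ∨ ¬(b → a)))) = False ⊕ True = True
a → f = False → False = True
c ⊕ (a → f) = True ⊕ True = False
(c ⊕ (a → f)) ⊕ f = False ⊕ False = False
((c ⊕ (a → f)) ⊕ f) ↔ b = False ↔ False = True
(a ⊕ (c ↔ (d ↔ (b ∨ ¬(b → a))))) ↔ (((c ⊕ (a → f)) ⊕ f) ↔ b) = True ↔ True = True
d ↔ a = False ↔ False = True
¬(d ↔ a) = ¬True = False
¬(d ↔ a) → c = False → True = True
c → (¬(d ↔ a) → c) = True → True = True
d → (c → (¬(d ↔ a) → c)) = False → True = True
¬(d → (c → (¬(d ↔ a) → c))) = ¬True = False
((a ⊕ (c ↔ (d ↔ (b ∨ ¬(b → a))))) ↔ (((c ⊕ (a → f)) ⊕ f) ↔ b)) → ¬(d → (c → (¬(d ↔ a) → c))) = True → False = False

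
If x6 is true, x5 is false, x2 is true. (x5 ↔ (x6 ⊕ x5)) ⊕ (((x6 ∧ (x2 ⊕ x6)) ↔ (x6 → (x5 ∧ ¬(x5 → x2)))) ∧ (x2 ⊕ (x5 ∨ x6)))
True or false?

Substituting x6=T, x5=F, x2=T:
x6 ⊕ x5 = T ⊕ F = T
x5 ↔ (x6 ⊕ x5) = F ↔ T = F
x2 ⊕ x6 = T ⊕ T = F
x6 ∧ (x2 ⊕ x6) = T ∧ F = F
x5 → x2 = F → T = T
¬(x5 → x2) = ¬T = F
x5 ∧ ¬(x5 → x2) = F ∧ F = F
x6 → (x5 ∧ ¬(x5 → x2)) = T → F = F
(x6 ∧ (x2 ⊕ x6)) ↔ (x6 → (x5 ∧ ¬(x5 → x2))) = F ↔ F = T
x5 ∨ x6 = F ∨ T = T
x2 ⊕ (x5 ∨ x6) = T ⊕ T = F
((x6 ∧ (x2 ⊕ x6)) ↔ (x6 → (x5 ∧ ¬(x5 → x2)))) ∧ (x2 ⊕ (x5 ∨ x6)) = T ∧ F = F
(x5 ↔ (x6 ⊕ x5)) ⊕ (((x6 ∧ (x2 ⊕ x6)) ↔ (x6 → (x5 ∧ ¬(x5 → x2)))) ∧ (x2 ⊕ (x5 ∨ x6))) = F ⊕ F = F

F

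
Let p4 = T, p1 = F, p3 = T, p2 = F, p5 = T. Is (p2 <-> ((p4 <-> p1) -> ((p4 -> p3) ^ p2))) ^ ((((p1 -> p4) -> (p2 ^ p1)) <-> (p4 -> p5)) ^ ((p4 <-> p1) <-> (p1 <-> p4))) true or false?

T

p4 <-> p1 = T <-> F = F
p4 -> p3 = T -> T = T
(p4 -> p3) ^ p2 = T ^ F = T
(p4 <-> p1) -> ((p4 -> p3) ^ p2) = F -> T = T
p2 <-> ((p4 <-> p1) -> ((p4 -> p3) ^ p2)) = F <-> T = F
p1 -> p4 = F -> T = T
p2 ^ p1 = F ^ F = F
(p1 -> p4) -> (p2 ^ p1) = T -> F = F
p4 -> p5 = T -> T = T
((p1 -> p4) -> (p2 ^ p1)) <-> (p4 -> p5) = F <-> T = F
p4 <-> p1 = T <-> F = F
p1 <-> p4 = F <-> T = F
(p4 <-> p1) <-> (p1 <-> p4) = F <-> F = T
(((p1 -> p4) -> (p2 ^ p1)) <-> (p4 -> p5)) ^ ((p4 <-> p1) <-> (p1 <-> p4)) = F ^ T = T
(p2 <-> ((p4 <-> p1) -> ((p4 -> p3) ^ p2))) ^ ((((p1 -> p4) -> (p2 ^ p1)) <-> (p4 -> p5)) ^ ((p4 <-> p1) <-> (p1 <-> p4))) = F ^ T = T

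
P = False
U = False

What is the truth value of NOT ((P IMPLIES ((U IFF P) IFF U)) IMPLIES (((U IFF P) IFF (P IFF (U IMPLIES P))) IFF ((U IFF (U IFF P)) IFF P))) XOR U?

True

Substituting P=False, U=False:
U IFF P = False IFF False = True
(U IFF P) IFF U = True IFF False = False
P IMPLIES ((U IFF P) IFF U) = False IMPLIES False = True
U IFF P = False IFF False = True
U IMPLIES P = False IMPLIES False = True
P IFF (U IMPLIES P) = False IFF True = False
(U IFF P) IFF (P IFF (U IMPLIES P)) = True IFF False = False
U IFF P = False IFF False = True
U IFF (U IFF P) = False IFF True = False
(U IFF (U IFF P)) IFF P = False IFF False = True
((U IFF P) IFF (P IFF (U IMPLIES P))) IFF ((U IFF (U IFF P)) IFF P) = False IFF True = False
(P IMPLIES ((U IFF P) IFF U)) IMPLIES (((U IFF P) IFF (P IFF (U IMPLIES P))) IFF ((U IFF (U IFF P)) IFF P)) = True IMPLIES False = False
NOT ((P IMPLIES ((U IFF P) IFF U)) IMPLIES (((U IFF P) IFF (P IFF (U IMPLIES P))) IFF ((U IFF (U IFF P)) IFF P))) = NOT False = True
NOT ((P IMPLIES ((U IFF P) IFF U)) IMPLIES (((U IFF P) IFF (P IFF (U IMPLIES P))) IFF ((U IFF (U IFF P)) IFF P))) XOR U = True XOR False = True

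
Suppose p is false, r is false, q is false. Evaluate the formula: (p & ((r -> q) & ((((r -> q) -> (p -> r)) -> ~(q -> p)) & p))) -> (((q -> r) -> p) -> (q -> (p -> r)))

Substituting p=F, r=F, q=F:
r -> q = F -> F = T
r -> q = F -> F = T
p -> r = F -> F = T
(r -> q) -> (p -> r) = T -> T = T
q -> p = F -> F = T
~(q -> p) = ~T = F
((r -> q) -> (p -> r)) -> ~(q -> p) = T -> F = F
(((r -> q) -> (p -> r)) -> ~(q -> p)) & p = F & F = F
(r -> q) & ((((r -> q) -> (p -> r)) -> ~(q -> p)) & p) = T & F = F
p & ((r -> q) & ((((r -> q) -> (p -> r)) -> ~(q -> p)) & p)) = F & F = F
q -> r = F -> F = T
(q -> r) -> p = T -> F = F
p -> r = F -> F = T
q -> (p -> r) = F -> T = T
((q -> r) -> p) -> (q -> (p -> r)) = F -> T = T
(p & ((r -> q) & ((((r -> q) -> (p -> r)) -> ~(q -> p)) & p))) -> (((q -> r) -> p) -> (q -> (p -> r))) = F -> T = T

T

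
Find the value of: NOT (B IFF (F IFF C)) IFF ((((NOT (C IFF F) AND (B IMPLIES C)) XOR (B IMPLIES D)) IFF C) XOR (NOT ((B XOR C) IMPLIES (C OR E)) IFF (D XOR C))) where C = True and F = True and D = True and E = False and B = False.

F IFF C = True IFF True = True
B IFF (F IFF C) = False IFF True = False
NOT (B IFF (F IFF C)) = NOT False = True
C IFF F = True IFF True = True
NOT (C IFF F) = NOT True = False
B IMPLIES C = False IMPLIES True = True
NOT (C IFF F) AND (B IMPLIES C) = False AND True = False
B IMPLIES D = False IMPLIES True = True
(NOT (C IFF F) AND (B IMPLIES C)) XOR (B IMPLIES D) = False XOR True = True
((NOT (C IFF F) AND (B IMPLIES C)) XOR (B IMPLIES D)) IFF C = True IFF True = True
B XOR C = False XOR True = True
C OR E = True OR False = True
(B XOR C) IMPLIES (C OR E) = True IMPLIES True = True
NOT ((B XOR C) IMPLIES (C OR E)) = NOT True = False
D XOR C = True XOR True = False
NOT ((B XOR C) IMPLIES (C OR E)) IFF (D XOR C) = False IFF False = True
(((NOT (C IFF F) AND (B IMPLIES C)) XOR (B IMPLIES D)) IFF C) XOR (NOT ((B XOR C) IMPLIES (C OR E)) IFF (D XOR C)) = True XOR True = False
NOT (B IFF (F IFF C)) IFF ((((NOT (C IFF F) AND (B IMPLIES C)) XOR (B IMPLIES D)) IFF C) XOR (NOT ((B XOR C) IMPLIES (C OR E)) IFF (D XOR C))) = True IFF False = False

False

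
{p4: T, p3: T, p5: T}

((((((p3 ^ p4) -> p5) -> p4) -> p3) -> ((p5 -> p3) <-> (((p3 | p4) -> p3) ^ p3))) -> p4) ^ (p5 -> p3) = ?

p3 ^ p4 = T ^ T = F
(p3 ^ p4) -> p5 = F -> T = T
((p3 ^ p4) -> p5) -> p4 = T -> T = T
(((p3 ^ p4) -> p5) -> p4) -> p3 = T -> T = T
p5 -> p3 = T -> T = T
p3 | p4 = T | T = T
(p3 | p4) -> p3 = T -> T = T
((p3 | p4) -> p3) ^ p3 = T ^ T = F
(p5 -> p3) <-> (((p3 | p4) -> p3) ^ p3) = T <-> F = F
((((p3 ^ p4) -> p5) -> p4) -> p3) -> ((p5 -> p3) <-> (((p3 | p4) -> p3) ^ p3)) = T -> F = F
(((((p3 ^ p4) -> p5) -> p4) -> p3) -> ((p5 -> p3) <-> (((p3 | p4) -> p3) ^ p3))) -> p4 = F -> T = T
p5 -> p3 = T -> T = T
((((((p3 ^ p4) -> p5) -> p4) -> p3) -> ((p5 -> p3) <-> (((p3 | p4) -> p3) ^ p3))) -> p4) ^ (p5 -> p3) = T ^ T = F

F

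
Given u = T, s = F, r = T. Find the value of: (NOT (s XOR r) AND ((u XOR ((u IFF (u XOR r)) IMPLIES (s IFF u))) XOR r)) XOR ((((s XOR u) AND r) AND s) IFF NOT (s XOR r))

Substituting u=T, s=F, r=T:
s XOR r = F XOR T = T
NOT (s XOR r) = NOT T = F
u XOR r = T XOR T = F
u IFF (u XOR r) = T IFF F = F
s IFF u = F IFF T = F
(u IFF (u XOR r)) IMPLIES (s IFF u) = F IMPLIES F = T
u XOR ((u IFF (u XOR r)) IMPLIES (s IFF u)) = T XOR T = F
(u XOR ((u IFF (u XOR r)) IMPLIES (s IFF u))) XOR r = F XOR T = T
NOT (s XOR r) AND ((u XOR ((u IFF (u XOR r)) IMPLIES (s IFF u))) XOR r) = F AND T = F
s XOR u = F XOR T = T
(s XOR u) AND r = T AND T = T
((s XOR u) AND r) AND s = T AND F = F
s XOR r = F XOR T = T
NOT (s XOR r) = NOT T = F
(((s XOR u) AND r) AND s) IFF NOT (s XOR r) = F IFF F = T
(NOT (s XOR r) AND ((u XOR ((u IFF (u XOR r)) IMPLIES (s IFF u))) XOR r)) XOR ((((s XOR u) AND r) AND s) IFF NOT (s XOR r)) = F XOR T = T

T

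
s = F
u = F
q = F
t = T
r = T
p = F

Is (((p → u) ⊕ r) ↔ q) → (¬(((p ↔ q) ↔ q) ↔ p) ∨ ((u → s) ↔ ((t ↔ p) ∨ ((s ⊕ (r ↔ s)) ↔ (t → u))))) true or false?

T

p → u = F → F = T
(p → u) ⊕ r = T ⊕ T = F
((p → u) ⊕ r) ↔ q = F ↔ F = T
p ↔ q = F ↔ F = T
(p ↔ q) ↔ q = T ↔ F = F
((p ↔ q) ↔ q) ↔ p = F ↔ F = T
¬(((p ↔ q) ↔ q) ↔ p) = ¬T = F
u → s = F → F = T
t ↔ p = T ↔ F = F
r ↔ s = T ↔ F = F
s ⊕ (r ↔ s) = F ⊕ F = F
t → u = T → F = F
(s ⊕ (r ↔ s)) ↔ (t → u) = F ↔ F = T
(t ↔ p) ∨ ((s ⊕ (r ↔ s)) ↔ (t → u)) = F ∨ T = T
(u → s) ↔ ((t ↔ p) ∨ ((s ⊕ (r ↔ s)) ↔ (t → u))) = T ↔ T = T
¬(((p ↔ q) ↔ q) ↔ p) ∨ ((u → s) ↔ ((t ↔ p) ∨ ((s ⊕ (r ↔ s)) ↔ (t → u)))) = F ∨ T = T
(((p → u) ⊕ r) ↔ q) → (¬(((p ↔ q) ↔ q) ↔ p) ∨ ((u → s) ↔ ((t ↔ p) ∨ ((s ⊕ (r ↔ s)) ↔ (t → u))))) = T → T = T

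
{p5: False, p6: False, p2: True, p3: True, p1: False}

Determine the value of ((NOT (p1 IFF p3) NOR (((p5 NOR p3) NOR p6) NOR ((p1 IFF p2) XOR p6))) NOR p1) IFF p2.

Substituting p5=False, p6=False, p2=True, p3=True, p1=False:
p1 IFF p3 = False IFF True = False
NOT (p1 IFF p3) = NOT False = True
p5 NOR p3 = False NOR True = False
(p5 NOR p3) NOR p6 = False NOR False = True
p1 IFF p2 = False IFF True = False
(p1 IFF p2) XOR p6 = False XOR False = False
((p5 NOR p3) NOR p6) NOR ((p1 IFF p2) XOR p6) = True NOR False = False
NOT (p1 IFF p3) NOR (((p5 NOR p3) NOR p6) NOR ((p1 IFF p2) XOR p6)) = True NOR False = False
(NOT (p1 IFF p3) NOR (((p5 NOR p3) NOR p6) NOR ((p1 IFF p2) XOR p6))) NOR p1 = False NOR False = True
((NOT (p1 IFF p3) NOR (((p5 NOR p3) NOR p6) NOR ((p1 IFF p2) XOR p6))) NOR p1) IFF p2 = True IFF True = True

True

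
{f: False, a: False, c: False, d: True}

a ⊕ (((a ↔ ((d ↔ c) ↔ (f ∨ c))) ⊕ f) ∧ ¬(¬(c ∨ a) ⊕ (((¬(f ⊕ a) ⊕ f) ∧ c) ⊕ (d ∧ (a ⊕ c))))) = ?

Substituting f=False, a=False, c=False, d=True:
d ↔ c = True ↔ False = False
f ∨ c = False ∨ False = False
(d ↔ c) ↔ (f ∨ c) = False ↔ False = True
a ↔ ((d ↔ c) ↔ (f ∨ c)) = False ↔ True = False
(a ↔ ((d ↔ c) ↔ (f ∨ c))) ⊕ f = False ⊕ False = False
c ∨ a = False ∨ False = False
¬(c ∨ a) = ¬False = True
f ⊕ a = False ⊕ False = False
¬(f ⊕ a) = ¬False = True
¬(f ⊕ a) ⊕ f = True ⊕ False = True
(¬(f ⊕ a) ⊕ f) ∧ c = True ∧ False = False
a ⊕ c = False ⊕ False = False
d ∧ (a ⊕ c) = True ∧ False = False
((¬(f ⊕ a) ⊕ f) ∧ c) ⊕ (d ∧ (a ⊕ c)) = False ⊕ False = False
¬(c ∨ a) ⊕ (((¬(f ⊕ a) ⊕ f) ∧ c) ⊕ (d ∧ (a ⊕ c))) = True ⊕ False = True
¬(¬(c ∨ a) ⊕ (((¬(f ⊕ a) ⊕ f) ∧ c) ⊕ (d ∧ (a ⊕ c)))) = ¬True = False
((a ↔ ((d ↔ c) ↔ (f ∨ c))) ⊕ f) ∧ ¬(¬(c ∨ a) ⊕ (((¬(f ⊕ a) ⊕ f) ∧ c) ⊕ (d ∧ (a ⊕ c)))) = False ∧ False = False
a ⊕ (((a ↔ ((d ↔ c) ↔ (f ∨ c))) ⊕ f) ∧ ¬(¬(c ∨ a) ⊕ (((¬(f ⊕ a) ⊕ f) ∧ c) ⊕ (d ∧ (a ⊕ c))))) = False ⊕ False = False

False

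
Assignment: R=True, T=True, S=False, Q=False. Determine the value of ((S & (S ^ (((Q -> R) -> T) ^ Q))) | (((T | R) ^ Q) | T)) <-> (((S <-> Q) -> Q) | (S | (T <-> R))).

True

Q -> R = False -> True = True
(Q -> R) -> T = True -> True = True
((Q -> R) -> T) ^ Q = True ^ False = True
S ^ (((Q -> R) -> T) ^ Q) = False ^ True = True
S & (S ^ (((Q -> R) -> T) ^ Q)) = False & True = False
T | R = True | True = True
(T | R) ^ Q = True ^ False = True
((T | R) ^ Q) | T = True | True = True
(S & (S ^ (((Q -> R) -> T) ^ Q))) | (((T | R) ^ Q) | T) = False | True = True
S <-> Q = False <-> False = True
(S <-> Q) -> Q = True -> False = False
T <-> R = True <-> True = True
S | (T <-> R) = False | True = True
((S <-> Q) -> Q) | (S | (T <-> R)) = False | True = True
((S & (S ^ (((Q -> R) -> T) ^ Q))) | (((T | R) ^ Q) | T)) <-> (((S <-> Q) -> Q) | (S | (T <-> R))) = True <-> True = True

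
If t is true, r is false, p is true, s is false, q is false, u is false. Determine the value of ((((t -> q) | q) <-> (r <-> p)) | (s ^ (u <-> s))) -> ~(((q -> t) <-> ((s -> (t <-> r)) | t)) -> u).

T

Substituting t=T, r=F, p=T, s=F, q=F, u=F:
t -> q = T -> F = F
(t -> q) | q = F | F = F
r <-> p = F <-> T = F
((t -> q) | q) <-> (r <-> p) = F <-> F = T
u <-> s = F <-> F = T
s ^ (u <-> s) = F ^ T = T
(((t -> q) | q) <-> (r <-> p)) | (s ^ (u <-> s)) = T | T = T
q -> t = F -> T = T
t <-> r = T <-> F = F
s -> (t <-> r) = F -> F = T
(s -> (t <-> r)) | t = T | T = T
(q -> t) <-> ((s -> (t <-> r)) | t) = T <-> T = T
((q -> t) <-> ((s -> (t <-> r)) | t)) -> u = T -> F = F
~(((q -> t) <-> ((s -> (t <-> r)) | t)) -> u) = ~F = T
((((t -> q) | q) <-> (r <-> p)) | (s ^ (u <-> s))) -> ~(((q -> t) <-> ((s -> (t <-> r)) | t)) -> u) = T -> T = T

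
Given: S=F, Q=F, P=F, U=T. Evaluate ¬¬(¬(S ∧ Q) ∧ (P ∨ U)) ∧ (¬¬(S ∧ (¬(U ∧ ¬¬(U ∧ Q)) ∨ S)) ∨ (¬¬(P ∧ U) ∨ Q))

S ∧ Q = F ∧ F = F
¬(S ∧ Q) = ¬F = T
P ∨ U = F ∨ T = T
¬(S ∧ Q) ∧ (P ∨ U) = T ∧ T = T
¬(¬(S ∧ Q) ∧ (P ∨ U)) = ¬T = F
¬¬(¬(S ∧ Q) ∧ (P ∨ U)) = ¬F = T
U ∧ Q = T ∧ F = F
¬(U ∧ Q) = ¬F = T
¬¬(U ∧ Q) = ¬T = F
U ∧ ¬¬(U ∧ Q) = T ∧ F = F
¬(U ∧ ¬¬(U ∧ Q)) = ¬F = T
¬(U ∧ ¬¬(U ∧ Q)) ∨ S = T ∨ F = T
S ∧ (¬(U ∧ ¬¬(U ∧ Q)) ∨ S) = F ∧ T = F
¬(S ∧ (¬(U ∧ ¬¬(U ∧ Q)) ∨ S)) = ¬F = T
¬¬(S ∧ (¬(U ∧ ¬¬(U ∧ Q)) ∨ S)) = ¬T = F
P ∧ U = F ∧ T = F
¬(P ∧ U) = ¬F = T
¬¬(P ∧ U) = ¬T = F
¬¬(P ∧ U) ∨ Q = F ∨ F = F
¬¬(S ∧ (¬(U ∧ ¬¬(U ∧ Q)) ∨ S)) ∨ (¬¬(P ∧ U) ∨ Q) = F ∨ F = F
¬¬(¬(S ∧ Q) ∧ (P ∨ U)) ∧ (¬¬(S ∧ (¬(U ∧ ¬¬(U ∧ Q)) ∨ S)) ∨ (¬¬(P ∧ U) ∨ Q)) = T ∧ F = F

F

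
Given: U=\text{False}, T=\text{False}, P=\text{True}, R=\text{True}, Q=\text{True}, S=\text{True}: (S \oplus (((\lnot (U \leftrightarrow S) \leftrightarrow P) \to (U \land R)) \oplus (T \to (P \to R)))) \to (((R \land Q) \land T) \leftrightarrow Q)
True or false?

\text{True}

Substituting U=\text{False}, T=\text{False}, P=\text{True}, R=\text{True}, Q=\text{True}, S=\text{True}:
U \leftrightarrow S = \text{False} \leftrightarrow \text{True} = \text{False}
\lnot (U \leftrightarrow S) = \lnot \text{False} = \text{True}
\lnot (U \leftrightarrow S) \leftrightarrow P = \text{True} \leftrightarrow \text{True} = \text{True}
U \land R = \text{False} \land \text{True} = \text{False}
(\lnot (U \leftrightarrow S) \leftrightarrow P) \to (U \land R) = \text{True} \to \text{False} = \text{False}
P \to R = \text{True} \to \text{True} = \text{True}
T \to (P \to R) = \text{False} \to \text{True} = \text{True}
((\lnot (U \leftrightarrow S) \leftrightarrow P) \to (U \land R)) \oplus (T \to (P \to R)) = \text{False} \oplus \text{True} = \text{True}
S \oplus (((\lnot (U \leftrightarrow S) \leftrightarrow P) \to (U \land R)) \oplus (T \to (P \to R))) = \text{True} \oplus \text{True} = \text{False}
R \land Q = \text{True} \land \text{True} = \text{True}
(R \land Q) \land T = \text{True} \land \text{False} = \text{False}
((R \land Q) \land T) \leftrightarrow Q = \text{False} \leftrightarrow \text{True} = \text{False}
(S \oplus (((\lnot (U \leftrightarrow S) \leftrightarrow P) \to (U \land R)) \oplus (T \to (P \to R)))) \to (((R \land Q) \land T) \leftrightarrow Q) = \text{False} \to \text{False} = \text{True}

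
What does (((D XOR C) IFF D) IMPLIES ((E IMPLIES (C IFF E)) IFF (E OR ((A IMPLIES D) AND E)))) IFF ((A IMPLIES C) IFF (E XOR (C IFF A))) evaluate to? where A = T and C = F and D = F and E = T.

Substituting A=T, C=F, D=F, E=T:
D XOR C = F XOR F = F
(D XOR C) IFF D = F IFF F = T
C IFF E = F IFF T = F
E IMPLIES (C IFF E) = T IMPLIES F = F
A IMPLIES D = T IMPLIES F = F
(A IMPLIES D) AND E = F AND T = F
E OR ((A IMPLIES D) AND E) = T OR F = T
(E IMPLIES (C IFF E)) IFF (E OR ((A IMPLIES D) AND E)) = F IFF T = F
((D XOR C) IFF D) IMPLIES ((E IMPLIES (C IFF E)) IFF (E OR ((A IMPLIES D) AND E))) = T IMPLIES F = F
A IMPLIES C = T IMPLIES F = F
C IFF A = F IFF T = F
E XOR (C IFF A) = T XOR F = T
(A IMPLIES C) IFF (E XOR (C IFF A)) = F IFF T = F
(((D XOR C) IFF D) IMPLIES ((E IMPLIES (C IFF E)) IFF (E OR ((A IMPLIES D) AND E)))) IFF ((A IMPLIES C) IFF (E XOR (C IFF A))) = F IFF F = T

T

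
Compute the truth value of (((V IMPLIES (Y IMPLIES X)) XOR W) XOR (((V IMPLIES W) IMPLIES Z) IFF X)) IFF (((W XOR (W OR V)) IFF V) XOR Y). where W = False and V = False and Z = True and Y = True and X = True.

Y IMPLIES X = True IMPLIES True = True
V IMPLIES (Y IMPLIES X) = False IMPLIES True = True
(V IMPLIES (Y IMPLIES X)) XOR W = True XOR False = True
V IMPLIES W = False IMPLIES False = True
(V IMPLIES W) IMPLIES Z = True IMPLIES True = True
((V IMPLIES W) IMPLIES Z) IFF X = True IFF True = True
((V IMPLIES (Y IMPLIES X)) XOR W) XOR (((V IMPLIES W) IMPLIES Z) IFF X) = True XOR True = False
W OR V = False OR False = False
W XOR (W OR V) = False XOR False = False
(W XOR (W OR V)) IFF V = False IFF False = True
((W XOR (W OR V)) IFF V) XOR Y = True XOR True = False
(((V IMPLIES (Y IMPLIES X)) XOR W) XOR (((V IMPLIES W) IMPLIES Z) IFF X)) IFF (((W XOR (W OR V)) IFF V) XOR Y) = False IFF False = True

True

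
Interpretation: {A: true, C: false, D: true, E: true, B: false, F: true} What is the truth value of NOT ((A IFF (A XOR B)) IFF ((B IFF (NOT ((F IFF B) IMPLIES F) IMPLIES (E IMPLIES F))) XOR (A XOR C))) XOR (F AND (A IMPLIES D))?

Substituting A=true, C=false, D=true, E=true, B=false, F=true:
A XOR B = true XOR false = true
A IFF (A XOR B) = true IFF true = true
F IFF B = true IFF false = false
(F IFF B) IMPLIES F = false IMPLIES true = true
NOT ((F IFF B) IMPLIES F) = NOT true = false
E IMPLIES F = true IMPLIES true = true
NOT ((F IFF B) IMPLIES F) IMPLIES (E IMPLIES F) = false IMPLIES true = true
B IFF (NOT ((F IFF B) IMPLIES F) IMPLIES (E IMPLIES F)) = false IFF true = false
A XOR C = true XOR false = true
(B IFF (NOT ((F IFF B) IMPLIES F) IMPLIES (E IMPLIES F))) XOR (A XOR C) = false XOR true = true
(A IFF (A XOR B)) IFF ((B IFF (NOT ((F IFF B) IMPLIES F) IMPLIES (E IMPLIES F))) XOR (A XOR C)) = true IFF true = true
NOT ((A IFF (A XOR B)) IFF ((B IFF (NOT ((F IFF B) IMPLIES F) IMPLIES (E IMPLIES F))) XOR (A XOR C))) = NOT true = false
A IMPLIES D = true IMPLIES true = true
F AND (A IMPLIES D) = true AND true = true
NOT ((A IFF (A XOR B)) IFF ((B IFF (NOT ((F IFF B) IMPLIES F) IMPLIES (E IMPLIES F))) XOR (A XOR C))) XOR (F AND (A IMPLIES D)) = false XOR true = true

true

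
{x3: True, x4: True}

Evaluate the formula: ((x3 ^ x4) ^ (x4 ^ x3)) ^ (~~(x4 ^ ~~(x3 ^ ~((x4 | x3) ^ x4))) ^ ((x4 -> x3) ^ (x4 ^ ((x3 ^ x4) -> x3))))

x3 ^ x4 = True ^ True = False
x4 ^ x3 = True ^ True = False
(x3 ^ x4) ^ (x4 ^ x3) = False ^ False = False
x4 | x3 = True | True = True
(x4 | x3) ^ x4 = True ^ True = False
~((x4 | x3) ^ x4) = ~False = True
x3 ^ ~((x4 | x3) ^ x4) = True ^ True = False
~(x3 ^ ~((x4 | x3) ^ x4)) = ~False = True
~~(x3 ^ ~((x4 | x3) ^ x4)) = ~True = False
x4 ^ ~~(x3 ^ ~((x4 | x3) ^ x4)) = True ^ False = True
~(x4 ^ ~~(x3 ^ ~((x4 | x3) ^ x4))) = ~True = False
~~(x4 ^ ~~(x3 ^ ~((x4 | x3) ^ x4))) = ~False = True
x4 -> x3 = True -> True = True
x3 ^ x4 = True ^ True = False
(x3 ^ x4) -> x3 = False -> True = True
x4 ^ ((x3 ^ x4) -> x3) = True ^ True = False
(x4 -> x3) ^ (x4 ^ ((x3 ^ x4) -> x3)) = True ^ False = True
~~(x4 ^ ~~(x3 ^ ~((x4 | x3) ^ x4))) ^ ((x4 -> x3) ^ (x4 ^ ((x3 ^ x4) -> x3))) = True ^ True = False
((x3 ^ x4) ^ (x4 ^ x3)) ^ (~~(x4 ^ ~~(x3 ^ ~((x4 | x3) ^ x4))) ^ ((x4 -> x3) ^ (x4 ^ ((x3 ^ x4) -> x3)))) = False ^ False = False

False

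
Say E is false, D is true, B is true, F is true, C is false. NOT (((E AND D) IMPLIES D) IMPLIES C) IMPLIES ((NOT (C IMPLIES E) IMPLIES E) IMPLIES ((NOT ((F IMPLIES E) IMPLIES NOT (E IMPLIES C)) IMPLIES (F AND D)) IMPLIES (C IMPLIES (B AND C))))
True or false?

true

Substituting E=false, D=true, B=true, F=true, C=false:
E AND D = false AND true = false
(E AND D) IMPLIES D = false IMPLIES true = true
((E AND D) IMPLIES D) IMPLIES C = true IMPLIES false = false
NOT (((E AND D) IMPLIES D) IMPLIES C) = NOT false = true
C IMPLIES E = false IMPLIES false = true
NOT (C IMPLIES E) = NOT true = false
NOT (C IMPLIES E) IMPLIES E = false IMPLIES false = true
F IMPLIES E = true IMPLIES false = false
E IMPLIES C = false IMPLIES false = true
NOT (E IMPLIES C) = NOT true = false
(F IMPLIES E) IMPLIES NOT (E IMPLIES C) = false IMPLIES false = true
NOT ((F IMPLIES E) IMPLIES NOT (E IMPLIES C)) = NOT true = false
F AND D = true AND true = true
NOT ((F IMPLIES E) IMPLIES NOT (E IMPLIES C)) IMPLIES (F AND D) = false IMPLIES true = true
B AND C = true AND false = false
C IMPLIES (B AND C) = false IMPLIES false = true
(NOT ((F IMPLIES E) IMPLIES NOT (E IMPLIES C)) IMPLIES (F AND D)) IMPLIES (C IMPLIES (B AND C)) = true IMPLIES true = true
(NOT (C IMPLIES E) IMPLIES E) IMPLIES ((NOT ((F IMPLIES E) IMPLIES NOT (E IMPLIES C)) IMPLIES (F AND D)) IMPLIES (C IMPLIES (B AND C))) = true IMPLIES true = true
NOT (((E AND D) IMPLIES D) IMPLIES C) IMPLIES ((NOT (C IMPLIES E) IMPLIES E) IMPLIES ((NOT ((F IMPLIES E) IMPLIES NOT (E IMPLIES C)) IMPLIES (F AND D)) IMPLIES (C IMPLIES (B AND C)))) = true IMPLIES true = true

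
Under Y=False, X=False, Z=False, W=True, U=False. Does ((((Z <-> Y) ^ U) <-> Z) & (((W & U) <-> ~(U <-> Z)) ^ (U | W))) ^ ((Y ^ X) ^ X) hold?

False

Substituting Y=False, X=False, Z=False, W=True, U=False:
Z <-> Y = False <-> False = True
(Z <-> Y) ^ U = True ^ False = True
((Z <-> Y) ^ U) <-> Z = True <-> False = False
W & U = True & False = False
U <-> Z = False <-> False = True
~(U <-> Z) = ~True = False
(W & U) <-> ~(U <-> Z) = False <-> False = True
U | W = False | True = True
((W & U) <-> ~(U <-> Z)) ^ (U | W) = True ^ True = False
(((Z <-> Y) ^ U) <-> Z) & (((W & U) <-> ~(U <-> Z)) ^ (U | W)) = False & False = False
Y ^ X = False ^ False = False
(Y ^ X) ^ X = False ^ False = False
((((Z <-> Y) ^ U) <-> Z) & (((W & U) <-> ~(U <-> Z)) ^ (U | W))) ^ ((Y ^ X) ^ X) = False ^ False = False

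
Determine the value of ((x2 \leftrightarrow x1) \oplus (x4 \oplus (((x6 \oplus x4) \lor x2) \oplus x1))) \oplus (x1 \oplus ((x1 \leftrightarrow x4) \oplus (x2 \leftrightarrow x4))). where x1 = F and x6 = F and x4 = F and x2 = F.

T

Substituting x1=F, x6=F, x4=F, x2=F:
x2 \leftrightarrow x1 = F \leftrightarrow F = T
x6 \oplus x4 = F \oplus F = F
(x6 \oplus x4) \lor x2 = F \lor F = F
((x6 \oplus x4) \lor x2) \oplus x1 = F \oplus F = F
x4 \oplus (((x6 \oplus x4) \lor x2) \oplus x1) = F \oplus F = F
(x2 \leftrightarrow x1) \oplus (x4 \oplus (((x6 \oplus x4) \lor x2) \oplus x1)) = T \oplus F = T
x1 \leftrightarrow x4 = F \leftrightarrow F = T
x2 \leftrightarrow x4 = F \leftrightarrow F = T
(x1 \leftrightarrow x4) \oplus (x2 \leftrightarrow x4) = T \oplus T = F
x1 \oplus ((x1 \leftrightarrow x4) \oplus (x2 \leftrightarrow x4)) = F \oplus F = F
((x2 \leftrightarrow x1) \oplus (x4 \oplus (((x6 \oplus x4) \lor x2) \oplus x1))) \oplus (x1 \oplus ((x1 \leftrightarrow x4) \oplus (x2 \leftrightarrow x4))) = T \oplus F = T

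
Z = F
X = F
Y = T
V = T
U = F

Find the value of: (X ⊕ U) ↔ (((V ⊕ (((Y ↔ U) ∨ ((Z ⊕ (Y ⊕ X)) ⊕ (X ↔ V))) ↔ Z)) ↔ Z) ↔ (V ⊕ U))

T

X ⊕ U = F ⊕ F = F
Y ↔ U = T ↔ F = F
Y ⊕ X = T ⊕ F = T
Z ⊕ (Y ⊕ X) = F ⊕ T = T
X ↔ V = F ↔ T = F
(Z ⊕ (Y ⊕ X)) ⊕ (X ↔ V) = T ⊕ F = T
(Y ↔ U) ∨ ((Z ⊕ (Y ⊕ X)) ⊕ (X ↔ V)) = F ∨ T = T
((Y ↔ U) ∨ ((Z ⊕ (Y ⊕ X)) ⊕ (X ↔ V))) ↔ Z = T ↔ F = F
V ⊕ (((Y ↔ U) ∨ ((Z ⊕ (Y ⊕ X)) ⊕ (X ↔ V))) ↔ Z) = T ⊕ F = T
(V ⊕ (((Y ↔ U) ∨ ((Z ⊕ (Y ⊕ X)) ⊕ (X ↔ V))) ↔ Z)) ↔ Z = T ↔ F = F
V ⊕ U = T ⊕ F = T
((V ⊕ (((Y ↔ U) ∨ ((Z ⊕ (Y ⊕ X)) ⊕ (X ↔ V))) ↔ Z)) ↔ Z) ↔ (V ⊕ U) = F ↔ T = F
(X ⊕ U) ↔ (((V ⊕ (((Y ↔ U) ∨ ((Z ⊕ (Y ⊕ X)) ⊕ (X ↔ V))) ↔ Z)) ↔ Z) ↔ (V ⊕ U)) = F ↔ F = T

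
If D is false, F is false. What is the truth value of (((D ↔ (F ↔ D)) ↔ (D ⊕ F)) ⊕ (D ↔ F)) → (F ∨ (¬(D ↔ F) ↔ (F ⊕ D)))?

F ↔ D = False ↔ False = True
D ↔ (F ↔ D) = False ↔ True = False
D ⊕ F = False ⊕ False = False
(D ↔ (F ↔ D)) ↔ (D ⊕ F) = False ↔ False = True
D ↔ F = False ↔ False = True
((D ↔ (F ↔ D)) ↔ (D ⊕ F)) ⊕ (D ↔ F) = True ⊕ True = False
D ↔ F = False ↔ False = True
¬(D ↔ F) = ¬True = False
F ⊕ D = False ⊕ False = False
¬(D ↔ F) ↔ (F ⊕ D) = False ↔ False = True
F ∨ (¬(D ↔ F) ↔ (F ⊕ D)) = False ∨ True = True
(((D ↔ (F ↔ D)) ↔ (D ⊕ F)) ⊕ (D ↔ F)) → (F ∨ (¬(D ↔ F) ↔ (F ⊕ D))) = False → True = True

True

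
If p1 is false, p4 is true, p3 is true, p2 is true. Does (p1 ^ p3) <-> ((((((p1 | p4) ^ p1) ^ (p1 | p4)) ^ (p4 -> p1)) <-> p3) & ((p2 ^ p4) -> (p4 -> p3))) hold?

False

p1 ^ p3 = False ^ True = True
p1 | p4 = False | True = True
(p1 | p4) ^ p1 = True ^ False = True
p1 | p4 = False | True = True
((p1 | p4) ^ p1) ^ (p1 | p4) = True ^ True = False
p4 -> p1 = True -> False = False
(((p1 | p4) ^ p1) ^ (p1 | p4)) ^ (p4 -> p1) = False ^ False = False
((((p1 | p4) ^ p1) ^ (p1 | p4)) ^ (p4 -> p1)) <-> p3 = False <-> True = False
p2 ^ p4 = True ^ True = False
p4 -> p3 = True -> True = True
(p2 ^ p4) -> (p4 -> p3) = False -> True = True
(((((p1 | p4) ^ p1) ^ (p1 | p4)) ^ (p4 -> p1)) <-> p3) & ((p2 ^ p4) -> (p4 -> p3)) = False & True = False
(p1 ^ p3) <-> ((((((p1 | p4) ^ p1) ^ (p1 | p4)) ^ (p4 -> p1)) <-> p3) & ((p2 ^ p4) -> (p4 -> p3))) = True <-> False = False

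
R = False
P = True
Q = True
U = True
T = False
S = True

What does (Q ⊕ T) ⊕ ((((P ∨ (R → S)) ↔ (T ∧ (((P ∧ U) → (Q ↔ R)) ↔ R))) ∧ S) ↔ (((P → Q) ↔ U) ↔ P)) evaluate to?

Q ⊕ T = True ⊕ False = True
R → S = False → True = True
P ∨ (R → S) = True ∨ True = True
P ∧ U = True ∧ True = True
Q ↔ R = True ↔ False = False
(P ∧ U) → (Q ↔ R) = True → False = False
((P ∧ U) → (Q ↔ R)) ↔ R = False ↔ False = True
T ∧ (((P ∧ U) → (Q ↔ R)) ↔ R) = False ∧ True = False
(P ∨ (R → S)) ↔ (T ∧ (((P ∧ U) → (Q ↔ R)) ↔ R)) = True ↔ False = False
((P ∨ (R → S)) ↔ (T ∧ (((P ∧ U) → (Q ↔ R)) ↔ R))) ∧ S = False ∧ True = False
P → Q = True → True = True
(P → Q) ↔ U = True ↔ True = True
((P → Q) ↔ U) ↔ P = True ↔ True = True
(((P ∨ (R → S)) ↔ (T ∧ (((P ∧ U) → (Q ↔ R)) ↔ R))) ∧ S) ↔ (((P → Q) ↔ U) ↔ P) = False ↔ True = False
(Q ⊕ T) ⊕ ((((P ∨ (R → S)) ↔ (T ∧ (((P ∧ U) → (Q ↔ R)) ↔ R))) ∧ S) ↔ (((P → Q) ↔ U) ↔ P)) = True ⊕ False = True

True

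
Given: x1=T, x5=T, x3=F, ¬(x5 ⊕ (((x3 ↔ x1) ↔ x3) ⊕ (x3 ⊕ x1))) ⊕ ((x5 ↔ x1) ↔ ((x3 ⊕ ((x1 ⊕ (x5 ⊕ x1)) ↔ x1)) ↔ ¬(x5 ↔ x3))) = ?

T

x3 ↔ x1 = F ↔ T = F
(x3 ↔ x1) ↔ x3 = F ↔ F = T
x3 ⊕ x1 = F ⊕ T = T
((x3 ↔ x1) ↔ x3) ⊕ (x3 ⊕ x1) = T ⊕ T = F
x5 ⊕ (((x3 ↔ x1) ↔ x3) ⊕ (x3 ⊕ x1)) = T ⊕ F = T
¬(x5 ⊕ (((x3 ↔ x1) ↔ x3) ⊕ (x3 ⊕ x1))) = ¬T = F
x5 ↔ x1 = T ↔ T = T
x5 ⊕ x1 = T ⊕ T = F
x1 ⊕ (x5 ⊕ x1) = T ⊕ F = T
(x1 ⊕ (x5 ⊕ x1)) ↔ x1 = T ↔ T = T
x3 ⊕ ((x1 ⊕ (x5 ⊕ x1)) ↔ x1) = F ⊕ T = T
x5 ↔ x3 = T ↔ F = F
¬(x5 ↔ x3) = ¬F = T
(x3 ⊕ ((x1 ⊕ (x5 ⊕ x1)) ↔ x1)) ↔ ¬(x5 ↔ x3) = T ↔ T = T
(x5 ↔ x1) ↔ ((x3 ⊕ ((x1 ⊕ (x5 ⊕ x1)) ↔ x1)) ↔ ¬(x5 ↔ x3)) = T ↔ T = T
¬(x5 ⊕ (((x3 ↔ x1) ↔ x3) ⊕ (x3 ⊕ x1))) ⊕ ((x5 ↔ x1) ↔ ((x3 ⊕ ((x1 ⊕ (x5 ⊕ x1)) ↔ x1)) ↔ ¬(x5 ↔ x3))) = F ⊕ T = T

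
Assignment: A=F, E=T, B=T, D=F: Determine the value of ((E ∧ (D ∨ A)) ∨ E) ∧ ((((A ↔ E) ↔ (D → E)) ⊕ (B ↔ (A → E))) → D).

F

D ∨ A = F ∨ F = F
E ∧ (D ∨ A) = T ∧ F = F
(E ∧ (D ∨ A)) ∨ E = F ∨ T = T
A ↔ E = F ↔ T = F
D → E = F → T = T
(A ↔ E) ↔ (D → E) = F ↔ T = F
A → E = F → T = T
B ↔ (A → E) = T ↔ T = T
((A ↔ E) ↔ (D → E)) ⊕ (B ↔ (A → E)) = F ⊕ T = T
(((A ↔ E) ↔ (D → E)) ⊕ (B ↔ (A → E))) → D = T → F = F
((E ∧ (D ∨ A)) ∨ E) ∧ ((((A ↔ E) ↔ (D → E)) ⊕ (B ↔ (A → E))) → D) = T ∧ F = F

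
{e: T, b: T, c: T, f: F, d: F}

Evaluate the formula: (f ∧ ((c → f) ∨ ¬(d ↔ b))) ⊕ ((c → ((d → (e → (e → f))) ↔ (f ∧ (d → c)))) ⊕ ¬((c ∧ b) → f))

Substituting e=T, b=T, c=T, f=F, d=F:
c → f = T → F = F
d ↔ b = F ↔ T = F
¬(d ↔ b) = ¬F = T
(c → f) ∨ ¬(d ↔ b) = F ∨ T = T
f ∧ ((c → f) ∨ ¬(d ↔ b)) = F ∧ T = F
e → f = T → F = F
e → (e → f) = T → F = F
d → (e → (e → f)) = F → F = T
d → c = F → T = T
f ∧ (d → c) = F ∧ T = F
(d → (e → (e → f))) ↔ (f ∧ (d → c)) = T ↔ F = F
c → ((d → (e → (e → f))) ↔ (f ∧ (d → c))) = T → F = F
c ∧ b = T ∧ T = T
(c ∧ b) → f = T → F = F
¬((c ∧ b) → f) = ¬F = T
(c → ((d → (e → (e → f))) ↔ (f ∧ (d → c)))) ⊕ ¬((c ∧ b) → f) = F ⊕ T = T
(f ∧ ((c → f) ∨ ¬(d ↔ b))) ⊕ ((c → ((d → (e → (e → f))) ↔ (f ∧ (d → c)))) ⊕ ¬((c ∧ b) → f)) = F ⊕ T = T

T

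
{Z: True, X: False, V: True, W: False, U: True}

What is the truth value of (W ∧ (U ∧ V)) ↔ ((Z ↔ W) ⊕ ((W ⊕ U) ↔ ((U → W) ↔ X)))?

U ∧ V = True ∧ True = True
W ∧ (U ∧ V) = False ∧ True = False
Z ↔ W = True ↔ False = False
W ⊕ U = False ⊕ True = True
U → W = True → False = False
(U → W) ↔ X = False ↔ False = True
(W ⊕ U) ↔ ((U → W) ↔ X) = True ↔ True = True
(Z ↔ W) ⊕ ((W ⊕ U) ↔ ((U → W) ↔ X)) = False ⊕ True = True
(W ∧ (U ∧ V)) ↔ ((Z ↔ W) ⊕ ((W ⊕ U) ↔ ((U → W) ↔ X))) = False ↔ True = False

False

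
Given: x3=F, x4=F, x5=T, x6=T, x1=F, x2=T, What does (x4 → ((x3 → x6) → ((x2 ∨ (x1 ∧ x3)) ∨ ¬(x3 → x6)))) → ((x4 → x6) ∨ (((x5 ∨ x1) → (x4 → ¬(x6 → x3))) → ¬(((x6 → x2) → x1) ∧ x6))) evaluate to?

T

x3 → x6 = F → T = T
x1 ∧ x3 = F ∧ F = F
x2 ∨ (x1 ∧ x3) = T ∨ F = T
x3 → x6 = F → T = T
¬(x3 → x6) = ¬T = F
(x2 ∨ (x1 ∧ x3)) ∨ ¬(x3 → x6) = T ∨ F = T
(x3 → x6) → ((x2 ∨ (x1 ∧ x3)) ∨ ¬(x3 → x6)) = T → T = T
x4 → ((x3 → x6) → ((x2 ∨ (x1 ∧ x3)) ∨ ¬(x3 → x6))) = F → T = T
x4 → x6 = F → T = T
x5 ∨ x1 = T ∨ F = T
x6 → x3 = T → F = F
¬(x6 → x3) = ¬F = T
x4 → ¬(x6 → x3) = F → T = T
(x5 ∨ x1) → (x4 → ¬(x6 → x3)) = T → T = T
x6 → x2 = T → T = T
(x6 → x2) → x1 = T → F = F
((x6 → x2) → x1) ∧ x6 = F ∧ T = F
¬(((x6 → x2) → x1) ∧ x6) = ¬F = T
((x5 ∨ x1) → (x4 → ¬(x6 → x3))) → ¬(((x6 → x2) → x1) ∧ x6) = T → T = T
(x4 → x6) ∨ (((x5 ∨ x1) → (x4 → ¬(x6 → x3))) → ¬(((x6 → x2) → x1) ∧ x6)) = T ∨ T = T
(x4 → ((x3 → x6) → ((x2 ∨ (x1 ∧ x3)) ∨ ¬(x3 → x6)))) → ((x4 → x6) ∨ (((x5 ∨ x1) → (x4 → ¬(x6 → x3))) → ¬(((x6 → x2) → x1) ∧ x6))) = T → T = T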